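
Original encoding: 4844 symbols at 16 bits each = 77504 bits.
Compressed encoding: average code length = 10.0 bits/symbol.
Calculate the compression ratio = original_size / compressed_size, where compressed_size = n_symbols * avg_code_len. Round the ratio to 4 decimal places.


original_size = n_symbols * orig_bits = 4844 * 16 = 77504 bits
compressed_size = n_symbols * avg_code_len = 4844 * 10.0 = 48440.0 bits
ratio = original_size / compressed_size = 77504 / 48440.0 = 1.6

Compression ratio = 1.6


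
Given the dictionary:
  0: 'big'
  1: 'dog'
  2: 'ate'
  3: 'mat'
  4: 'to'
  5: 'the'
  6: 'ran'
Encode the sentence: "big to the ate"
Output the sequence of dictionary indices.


Look up each word in the dictionary:
  'big' -> 0
  'to' -> 4
  'the' -> 5
  'ate' -> 2

Encoded: [0, 4, 5, 2]


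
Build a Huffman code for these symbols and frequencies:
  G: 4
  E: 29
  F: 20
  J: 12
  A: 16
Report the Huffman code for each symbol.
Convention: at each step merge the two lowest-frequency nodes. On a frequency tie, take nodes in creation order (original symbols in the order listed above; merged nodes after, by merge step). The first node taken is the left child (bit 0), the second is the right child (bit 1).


Huffman tree construction:
Step 1: Merge G(4) + J(12) = 16
Step 2: Merge A(16) + (G+J)(16) = 32
Step 3: Merge F(20) + E(29) = 49
Step 4: Merge (A+(G+J))(32) + (F+E)(49) = 81
Read each symbol's code off the tree from the root (left child = 0, right child = 1).

Codes:
  G: 010 (length 3)
  E: 11 (length 2)
  F: 10 (length 2)
  J: 011 (length 3)
  A: 00 (length 2)
Average code length: 178/81 = 2.1975 bits/symbol


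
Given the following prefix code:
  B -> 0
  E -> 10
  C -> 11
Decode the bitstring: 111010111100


Decoding step by step:
Bits 11 -> C
Bits 10 -> E
Bits 10 -> E
Bits 11 -> C
Bits 11 -> C
Bits 0 -> B
Bits 0 -> B


Decoded message: CEECCBB


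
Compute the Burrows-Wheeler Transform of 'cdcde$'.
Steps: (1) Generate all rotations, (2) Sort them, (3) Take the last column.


Rotations (sorted):
  0: $cdcde -> last char: e
  1: cdcde$ -> last char: $
  2: cde$cd -> last char: d
  3: dcde$c -> last char: c
  4: de$cdc -> last char: c
  5: e$cdcd -> last char: d


BWT = e$dccd


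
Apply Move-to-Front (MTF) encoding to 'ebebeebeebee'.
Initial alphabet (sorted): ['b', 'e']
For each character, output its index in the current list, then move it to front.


MTF encoding:
'e': index 1 in ['b', 'e'] -> ['e', 'b']
'b': index 1 in ['e', 'b'] -> ['b', 'e']
'e': index 1 in ['b', 'e'] -> ['e', 'b']
'b': index 1 in ['e', 'b'] -> ['b', 'e']
'e': index 1 in ['b', 'e'] -> ['e', 'b']
'e': index 0 in ['e', 'b'] -> ['e', 'b']
'b': index 1 in ['e', 'b'] -> ['b', 'e']
'e': index 1 in ['b', 'e'] -> ['e', 'b']
'e': index 0 in ['e', 'b'] -> ['e', 'b']
'b': index 1 in ['e', 'b'] -> ['b', 'e']
'e': index 1 in ['b', 'e'] -> ['e', 'b']
'e': index 0 in ['e', 'b'] -> ['e', 'b']


Output: [1, 1, 1, 1, 1, 0, 1, 1, 0, 1, 1, 0]


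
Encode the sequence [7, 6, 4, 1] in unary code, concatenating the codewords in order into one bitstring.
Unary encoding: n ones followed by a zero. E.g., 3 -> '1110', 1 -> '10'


Encode each number as n ones followed by a terminating 0:
  7 -> 11111110 (8 bits)
  6 -> 1111110 (7 bits)
  4 -> 11110 (5 bits)
  1 -> 10 (2 bits)
Total length = 8 + 7 + 5 + 2 = 22 bits.

Unary([7, 6, 4, 1]) = 1111111011111101111010 (22 bits)


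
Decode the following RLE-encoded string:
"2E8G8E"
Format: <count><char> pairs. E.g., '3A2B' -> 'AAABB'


Expanding each <count><char> pair:
  2E -> 'EE'
  8G -> 'GGGGGGGG'
  8E -> 'EEEEEEEE'

Decoded = EEGGGGGGGGEEEEEEEE


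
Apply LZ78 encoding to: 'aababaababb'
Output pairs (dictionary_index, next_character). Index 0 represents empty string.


LZ78 encoding steps:
Dictionary: {0: ''}
Step 1: w='' (idx 0), next='a' -> output (0, 'a'), add 'a' as idx 1
Step 2: w='a' (idx 1), next='b' -> output (1, 'b'), add 'ab' as idx 2
Step 3: w='ab' (idx 2), next='a' -> output (2, 'a'), add 'aba' as idx 3
Step 4: w='aba' (idx 3), next='b' -> output (3, 'b'), add 'abab' as idx 4
Step 5: w='' (idx 0), next='b' -> output (0, 'b'), add 'b' as idx 5


Encoded: [(0, 'a'), (1, 'b'), (2, 'a'), (3, 'b'), (0, 'b')]


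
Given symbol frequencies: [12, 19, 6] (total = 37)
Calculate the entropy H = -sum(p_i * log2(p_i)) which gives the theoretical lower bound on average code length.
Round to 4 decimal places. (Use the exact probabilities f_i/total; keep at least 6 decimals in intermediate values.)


Per-symbol terms -p_i * log2(p_i) with p_i = f_i/37:
  p = 12/37 = 0.324324: log2(p) = -1.624491, -p*log2(p) = 0.526862
  p = 19/37 = 0.513514: log2(p) = -0.961526, -p*log2(p) = 0.493757
  p = 6/37 = 0.162162: log2(p) = -2.624491, -p*log2(p) = 0.425593
H = 0.526862 + 0.493757 + 0.425593 = 1.446212

H = 1.4462 bits/symbol


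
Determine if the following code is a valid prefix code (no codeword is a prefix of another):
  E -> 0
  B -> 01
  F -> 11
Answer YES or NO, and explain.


Checking each pair (does one codeword prefix another?):
  E='0' vs B='01': prefix -- VIOLATION

NO -- this is NOT a valid prefix code. E (0) is a prefix of B (01).


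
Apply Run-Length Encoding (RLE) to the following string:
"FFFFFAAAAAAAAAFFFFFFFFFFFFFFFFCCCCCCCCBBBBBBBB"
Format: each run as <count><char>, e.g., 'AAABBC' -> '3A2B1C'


Scanning runs left to right:
  i=0: run of 'F' x 5 -> '5F'
  i=5: run of 'A' x 9 -> '9A'
  i=14: run of 'F' x 16 -> '16F'
  i=30: run of 'C' x 8 -> '8C'
  i=38: run of 'B' x 8 -> '8B'

RLE = 5F9A16F8C8B


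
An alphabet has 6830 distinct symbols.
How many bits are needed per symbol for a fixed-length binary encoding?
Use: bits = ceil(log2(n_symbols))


log2(6830) = 12.7377
Bracket: 2^12 = 4096 < 6830 <= 2^13 = 8192
So ceil(log2(6830)) = 13

bits = ceil(log2(6830)) = ceil(12.7377) = 13 bits


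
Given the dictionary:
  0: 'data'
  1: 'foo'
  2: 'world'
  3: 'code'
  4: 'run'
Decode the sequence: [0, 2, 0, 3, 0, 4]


Look up each index in the dictionary:
  0 -> 'data'
  2 -> 'world'
  0 -> 'data'
  3 -> 'code'
  0 -> 'data'
  4 -> 'run'

Decoded: "data world data code data run"


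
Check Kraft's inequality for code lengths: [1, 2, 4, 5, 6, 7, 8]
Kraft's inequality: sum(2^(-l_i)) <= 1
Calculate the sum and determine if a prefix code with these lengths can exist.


Sum = 2^(-1) + 2^(-2) + 2^(-4) + 2^(-5) + 2^(-6) + 2^(-7) + 2^(-8)
    = 0.5 + 0.25 + 0.0625 + 0.03125 + 0.015625 + 0.0078125 + 0.00390625
    = 223/256 = 0.87109375
Since 0.87109375 <= 1, Kraft's inequality IS satisfied.
A prefix code with these lengths CAN exist.

Kraft sum = 0.87109375. Satisfied.


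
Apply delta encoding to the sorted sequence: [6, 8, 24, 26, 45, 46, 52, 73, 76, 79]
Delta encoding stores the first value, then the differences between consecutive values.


First value: 6
Deltas:
  8 - 6 = 2
  24 - 8 = 16
  26 - 24 = 2
  45 - 26 = 19
  46 - 45 = 1
  52 - 46 = 6
  73 - 52 = 21
  76 - 73 = 3
  79 - 76 = 3


Delta encoded: [6, 2, 16, 2, 19, 1, 6, 21, 3, 3]


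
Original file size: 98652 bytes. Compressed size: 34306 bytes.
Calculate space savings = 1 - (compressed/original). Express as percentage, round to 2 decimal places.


ratio = compressed/original = 34306/98652 = 0.347748
savings = 1 - ratio = 1 - 0.347748 = 0.652252
as a percentage: 0.652252 * 100 = 65.23%

Space savings = 1 - 34306/98652 = 65.23%


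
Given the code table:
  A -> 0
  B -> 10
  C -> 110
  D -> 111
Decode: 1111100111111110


Decoding:
111 -> D
110 -> C
0 -> A
111 -> D
111 -> D
110 -> C


Result: DCADDC


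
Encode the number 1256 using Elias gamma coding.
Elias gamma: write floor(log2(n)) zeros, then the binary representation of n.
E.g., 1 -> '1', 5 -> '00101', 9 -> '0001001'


num_bits = floor(log2(1256)) + 1 = 11
leading_zeros = num_bits - 1 = 10
binary(1256) = 10011101000

Elias gamma(1256) = '0000000000' + '10011101000' = 000000000010011101000 (21 bits)


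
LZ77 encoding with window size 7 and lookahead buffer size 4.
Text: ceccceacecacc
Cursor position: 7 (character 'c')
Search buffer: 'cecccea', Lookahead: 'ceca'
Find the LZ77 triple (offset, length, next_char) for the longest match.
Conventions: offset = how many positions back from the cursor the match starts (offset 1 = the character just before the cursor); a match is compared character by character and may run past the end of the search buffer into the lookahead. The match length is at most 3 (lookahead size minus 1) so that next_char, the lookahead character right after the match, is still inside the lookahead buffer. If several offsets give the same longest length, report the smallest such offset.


Try each offset into the search buffer:
  offset=1 (pos 6, char 'a'): match length 0
  offset=2 (pos 5, char 'e'): match length 0
  offset=3 (pos 4, char 'c'): match length 2
  offset=4 (pos 3, char 'c'): match length 1
  offset=5 (pos 2, char 'c'): match length 1
  offset=6 (pos 1, char 'e'): match length 0
  offset=7 (pos 0, char 'c'): match length 3
Longest match has length 3 at offset 7.
next_char = character at position 7 + 3 = 10 -> 'a'

Best match: offset=7, length=3 (matching 'cec' starting at position 0)
LZ77 triple: (7, 3, 'a')


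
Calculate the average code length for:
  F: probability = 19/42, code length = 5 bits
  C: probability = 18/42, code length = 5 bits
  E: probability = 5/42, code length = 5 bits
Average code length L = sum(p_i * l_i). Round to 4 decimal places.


Weighted contributions p_i * l_i:
  F: (19/42) * 5 = 95/42
  C: (18/42) * 5 = 90/42
  E: (5/42) * 5 = 25/42
Sum = (95 + 90 + 25)/42 = 210/42

L = 210/42 = 5.0000 bits/symbol


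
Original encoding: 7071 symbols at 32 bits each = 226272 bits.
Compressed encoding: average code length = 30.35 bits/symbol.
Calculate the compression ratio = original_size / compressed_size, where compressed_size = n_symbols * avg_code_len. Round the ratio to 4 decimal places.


original_size = n_symbols * orig_bits = 7071 * 32 = 226272 bits
compressed_size = n_symbols * avg_code_len = 7071 * 30.35 = 214604.85 bits
ratio = original_size / compressed_size = 226272 / 214604.85 = 1.0544

Compression ratio = 1.0544


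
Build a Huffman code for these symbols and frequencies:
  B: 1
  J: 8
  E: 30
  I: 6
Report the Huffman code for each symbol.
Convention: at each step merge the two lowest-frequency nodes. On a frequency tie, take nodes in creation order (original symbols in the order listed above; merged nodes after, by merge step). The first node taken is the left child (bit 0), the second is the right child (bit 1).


Huffman tree construction:
Step 1: Merge B(1) + I(6) = 7
Step 2: Merge (B+I)(7) + J(8) = 15
Step 3: Merge ((B+I)+J)(15) + E(30) = 45
Read each symbol's code off the tree from the root (left child = 0, right child = 1).

Codes:
  B: 000 (length 3)
  J: 01 (length 2)
  E: 1 (length 1)
  I: 001 (length 3)
Average code length: 67/45 = 1.4889 bits/symbol


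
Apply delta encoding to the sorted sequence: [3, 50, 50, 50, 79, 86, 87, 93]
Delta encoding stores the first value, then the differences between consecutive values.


First value: 3
Deltas:
  50 - 3 = 47
  50 - 50 = 0
  50 - 50 = 0
  79 - 50 = 29
  86 - 79 = 7
  87 - 86 = 1
  93 - 87 = 6


Delta encoded: [3, 47, 0, 0, 29, 7, 1, 6]


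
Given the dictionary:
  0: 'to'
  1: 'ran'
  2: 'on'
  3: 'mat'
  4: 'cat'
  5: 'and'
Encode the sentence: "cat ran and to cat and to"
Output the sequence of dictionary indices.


Look up each word in the dictionary:
  'cat' -> 4
  'ran' -> 1
  'and' -> 5
  'to' -> 0
  'cat' -> 4
  'and' -> 5
  'to' -> 0

Encoded: [4, 1, 5, 0, 4, 5, 0]


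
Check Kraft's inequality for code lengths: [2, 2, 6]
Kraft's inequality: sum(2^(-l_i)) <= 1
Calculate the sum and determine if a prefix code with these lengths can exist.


Sum = 2^(-2) + 2^(-2) + 2^(-6)
    = 0.25 + 0.25 + 0.015625
    = 33/64 = 0.515625
Since 0.515625 <= 1, Kraft's inequality IS satisfied.
A prefix code with these lengths CAN exist.

Kraft sum = 0.515625. Satisfied.


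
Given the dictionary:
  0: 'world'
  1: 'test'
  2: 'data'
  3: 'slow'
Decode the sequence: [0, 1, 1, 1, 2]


Look up each index in the dictionary:
  0 -> 'world'
  1 -> 'test'
  1 -> 'test'
  1 -> 'test'
  2 -> 'data'

Decoded: "world test test test data"


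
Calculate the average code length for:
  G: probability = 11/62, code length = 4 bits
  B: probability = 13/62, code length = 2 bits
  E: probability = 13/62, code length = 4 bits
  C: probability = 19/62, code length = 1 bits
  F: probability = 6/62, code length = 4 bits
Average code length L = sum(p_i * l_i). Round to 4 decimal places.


Weighted contributions p_i * l_i:
  G: (11/62) * 4 = 44/62
  B: (13/62) * 2 = 26/62
  E: (13/62) * 4 = 52/62
  C: (19/62) * 1 = 19/62
  F: (6/62) * 4 = 24/62
Sum = (44 + 26 + 52 + 19 + 24)/62 = 165/62

L = 165/62 = 2.6613 bits/symbol


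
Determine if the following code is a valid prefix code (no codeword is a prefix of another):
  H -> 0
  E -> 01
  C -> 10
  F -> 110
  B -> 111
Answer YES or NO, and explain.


Checking each pair (does one codeword prefix another?):
  H='0' vs E='01': prefix -- VIOLATION

NO -- this is NOT a valid prefix code. H (0) is a prefix of E (01).


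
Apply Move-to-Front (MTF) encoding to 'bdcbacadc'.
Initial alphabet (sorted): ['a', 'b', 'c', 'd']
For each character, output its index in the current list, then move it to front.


MTF encoding:
'b': index 1 in ['a', 'b', 'c', 'd'] -> ['b', 'a', 'c', 'd']
'd': index 3 in ['b', 'a', 'c', 'd'] -> ['d', 'b', 'a', 'c']
'c': index 3 in ['d', 'b', 'a', 'c'] -> ['c', 'd', 'b', 'a']
'b': index 2 in ['c', 'd', 'b', 'a'] -> ['b', 'c', 'd', 'a']
'a': index 3 in ['b', 'c', 'd', 'a'] -> ['a', 'b', 'c', 'd']
'c': index 2 in ['a', 'b', 'c', 'd'] -> ['c', 'a', 'b', 'd']
'a': index 1 in ['c', 'a', 'b', 'd'] -> ['a', 'c', 'b', 'd']
'd': index 3 in ['a', 'c', 'b', 'd'] -> ['d', 'a', 'c', 'b']
'c': index 2 in ['d', 'a', 'c', 'b'] -> ['c', 'd', 'a', 'b']


Output: [1, 3, 3, 2, 3, 2, 1, 3, 2]


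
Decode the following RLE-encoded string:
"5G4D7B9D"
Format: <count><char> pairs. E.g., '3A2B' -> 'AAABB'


Expanding each <count><char> pair:
  5G -> 'GGGGG'
  4D -> 'DDDD'
  7B -> 'BBBBBBB'
  9D -> 'DDDDDDDDD'

Decoded = GGGGGDDDDBBBBBBBDDDDDDDDD


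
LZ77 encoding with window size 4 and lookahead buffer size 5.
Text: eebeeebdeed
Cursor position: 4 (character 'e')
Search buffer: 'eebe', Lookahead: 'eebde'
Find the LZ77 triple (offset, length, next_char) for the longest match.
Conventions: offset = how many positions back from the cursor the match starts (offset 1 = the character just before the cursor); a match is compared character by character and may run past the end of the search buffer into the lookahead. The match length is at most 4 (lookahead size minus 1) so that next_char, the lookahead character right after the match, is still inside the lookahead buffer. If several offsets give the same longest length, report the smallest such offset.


Try each offset into the search buffer:
  offset=1 (pos 3, char 'e'): match length 2
  offset=2 (pos 2, char 'b'): match length 0
  offset=3 (pos 1, char 'e'): match length 1
  offset=4 (pos 0, char 'e'): match length 3
Longest match has length 3 at offset 4.
next_char = character at position 4 + 3 = 7 -> 'd'

Best match: offset=4, length=3 (matching 'eeb' starting at position 0)
LZ77 triple: (4, 3, 'd')


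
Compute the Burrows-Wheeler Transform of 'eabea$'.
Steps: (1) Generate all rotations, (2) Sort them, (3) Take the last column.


Rotations (sorted):
  0: $eabea -> last char: a
  1: a$eabe -> last char: e
  2: abea$e -> last char: e
  3: bea$ea -> last char: a
  4: ea$eab -> last char: b
  5: eabea$ -> last char: $


BWT = aeeab$


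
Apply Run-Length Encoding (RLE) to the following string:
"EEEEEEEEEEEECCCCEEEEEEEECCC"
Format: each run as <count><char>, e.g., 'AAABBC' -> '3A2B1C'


Scanning runs left to right:
  i=0: run of 'E' x 12 -> '12E'
  i=12: run of 'C' x 4 -> '4C'
  i=16: run of 'E' x 8 -> '8E'
  i=24: run of 'C' x 3 -> '3C'

RLE = 12E4C8E3C


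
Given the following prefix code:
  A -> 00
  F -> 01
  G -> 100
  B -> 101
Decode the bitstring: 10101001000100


Decoding step by step:
Bits 101 -> B
Bits 01 -> F
Bits 00 -> A
Bits 100 -> G
Bits 01 -> F
Bits 00 -> A


Decoded message: BFAGFA


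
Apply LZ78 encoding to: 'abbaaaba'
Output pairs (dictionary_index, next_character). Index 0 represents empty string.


LZ78 encoding steps:
Dictionary: {0: ''}
Step 1: w='' (idx 0), next='a' -> output (0, 'a'), add 'a' as idx 1
Step 2: w='' (idx 0), next='b' -> output (0, 'b'), add 'b' as idx 2
Step 3: w='b' (idx 2), next='a' -> output (2, 'a'), add 'ba' as idx 3
Step 4: w='a' (idx 1), next='a' -> output (1, 'a'), add 'aa' as idx 4
Step 5: w='ba' (idx 3), end of input -> output (3, '')


Encoded: [(0, 'a'), (0, 'b'), (2, 'a'), (1, 'a'), (3, '')]


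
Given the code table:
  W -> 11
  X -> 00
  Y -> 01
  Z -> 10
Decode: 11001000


Decoding:
11 -> W
00 -> X
10 -> Z
00 -> X


Result: WXZX


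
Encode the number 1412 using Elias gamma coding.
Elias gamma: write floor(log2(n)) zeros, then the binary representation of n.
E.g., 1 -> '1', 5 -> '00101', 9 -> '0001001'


num_bits = floor(log2(1412)) + 1 = 11
leading_zeros = num_bits - 1 = 10
binary(1412) = 10110000100

Elias gamma(1412) = '0000000000' + '10110000100' = 000000000010110000100 (21 bits)


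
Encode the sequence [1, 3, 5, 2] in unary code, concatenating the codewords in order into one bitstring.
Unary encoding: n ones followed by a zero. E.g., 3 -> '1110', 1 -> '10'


Encode each number as n ones followed by a terminating 0:
  1 -> 10 (2 bits)
  3 -> 1110 (4 bits)
  5 -> 111110 (6 bits)
  2 -> 110 (3 bits)
Total length = 2 + 4 + 6 + 3 = 15 bits.

Unary([1, 3, 5, 2]) = 101110111110110 (15 bits)


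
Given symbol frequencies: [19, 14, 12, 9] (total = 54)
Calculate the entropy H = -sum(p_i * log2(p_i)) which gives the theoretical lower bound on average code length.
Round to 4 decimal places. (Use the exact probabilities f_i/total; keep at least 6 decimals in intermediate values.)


Per-symbol terms -p_i * log2(p_i) with p_i = f_i/54:
  p = 19/54 = 0.351852: log2(p) = -1.506960, -p*log2(p) = 0.530227
  p = 14/54 = 0.259259: log2(p) = -1.947533, -p*log2(p) = 0.504916
  p = 12/54 = 0.222222: log2(p) = -2.169925, -p*log2(p) = 0.482206
  p = 9/54 = 0.166667: log2(p) = -2.584963, -p*log2(p) = 0.430827
H = 0.530227 + 0.504916 + 0.482206 + 0.430827 = 1.948176

H = 1.9482 bits/symbol


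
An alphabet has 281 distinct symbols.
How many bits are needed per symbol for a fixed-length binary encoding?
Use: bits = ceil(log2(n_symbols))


log2(281) = 8.1344
Bracket: 2^8 = 256 < 281 <= 2^9 = 512
So ceil(log2(281)) = 9

bits = ceil(log2(281)) = ceil(8.1344) = 9 bits


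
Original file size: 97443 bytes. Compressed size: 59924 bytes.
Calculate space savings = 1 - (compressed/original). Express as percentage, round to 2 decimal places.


ratio = compressed/original = 59924/97443 = 0.614965
savings = 1 - ratio = 1 - 0.614965 = 0.385035
as a percentage: 0.385035 * 100 = 38.5%

Space savings = 1 - 59924/97443 = 38.5%


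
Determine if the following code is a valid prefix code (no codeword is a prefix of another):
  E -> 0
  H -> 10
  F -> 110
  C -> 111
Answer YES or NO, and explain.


Checking each pair (does one codeword prefix another?):
  E='0' vs H='10': no prefix
  E='0' vs F='110': no prefix
  E='0' vs C='111': no prefix
  H='10' vs E='0': no prefix
  H='10' vs F='110': no prefix
  H='10' vs C='111': no prefix
  F='110' vs E='0': no prefix
  F='110' vs H='10': no prefix
  F='110' vs C='111': no prefix
  C='111' vs E='0': no prefix
  C='111' vs H='10': no prefix
  C='111' vs F='110': no prefix
No violation found over all pairs.

YES -- this is a valid prefix code. No codeword is a prefix of any other codeword.


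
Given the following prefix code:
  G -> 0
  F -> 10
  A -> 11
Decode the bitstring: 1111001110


Decoding step by step:
Bits 11 -> A
Bits 11 -> A
Bits 0 -> G
Bits 0 -> G
Bits 11 -> A
Bits 10 -> F


Decoded message: AAGGAF


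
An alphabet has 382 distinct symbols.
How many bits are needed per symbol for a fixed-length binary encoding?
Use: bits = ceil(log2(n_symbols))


log2(382) = 8.5774
Bracket: 2^8 = 256 < 382 <= 2^9 = 512
So ceil(log2(382)) = 9

bits = ceil(log2(382)) = ceil(8.5774) = 9 bits


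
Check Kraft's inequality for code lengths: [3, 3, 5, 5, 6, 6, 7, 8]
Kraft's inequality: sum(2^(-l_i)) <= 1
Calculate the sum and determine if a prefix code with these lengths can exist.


Sum = 2^(-3) + 2^(-3) + 2^(-5) + 2^(-5) + 2^(-6) + 2^(-6) + 2^(-7) + 2^(-8)
    = 0.125 + 0.125 + 0.03125 + 0.03125 + 0.015625 + 0.015625 + 0.0078125 + 0.00390625
    = 91/256 = 0.35546875
Since 0.35546875 <= 1, Kraft's inequality IS satisfied.
A prefix code with these lengths CAN exist.

Kraft sum = 0.35546875. Satisfied.


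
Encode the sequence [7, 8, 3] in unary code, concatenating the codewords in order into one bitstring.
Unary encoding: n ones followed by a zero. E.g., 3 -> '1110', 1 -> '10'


Encode each number as n ones followed by a terminating 0:
  7 -> 11111110 (8 bits)
  8 -> 111111110 (9 bits)
  3 -> 1110 (4 bits)
Total length = 8 + 9 + 4 = 21 bits.

Unary([7, 8, 3]) = 111111101111111101110 (21 bits)


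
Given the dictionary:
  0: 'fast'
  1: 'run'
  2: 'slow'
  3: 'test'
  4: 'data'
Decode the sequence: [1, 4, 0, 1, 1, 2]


Look up each index in the dictionary:
  1 -> 'run'
  4 -> 'data'
  0 -> 'fast'
  1 -> 'run'
  1 -> 'run'
  2 -> 'slow'

Decoded: "run data fast run run slow"


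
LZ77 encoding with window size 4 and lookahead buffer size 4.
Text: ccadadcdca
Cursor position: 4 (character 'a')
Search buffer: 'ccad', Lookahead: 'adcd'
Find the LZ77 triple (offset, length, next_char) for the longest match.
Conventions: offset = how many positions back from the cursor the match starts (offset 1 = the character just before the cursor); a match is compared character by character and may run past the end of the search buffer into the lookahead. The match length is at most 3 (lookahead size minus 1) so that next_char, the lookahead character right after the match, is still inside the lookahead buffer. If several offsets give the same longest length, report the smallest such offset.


Try each offset into the search buffer:
  offset=1 (pos 3, char 'd'): match length 0
  offset=2 (pos 2, char 'a'): match length 2
  offset=3 (pos 1, char 'c'): match length 0
  offset=4 (pos 0, char 'c'): match length 0
Longest match has length 2 at offset 2.
next_char = character at position 4 + 2 = 6 -> 'c'

Best match: offset=2, length=2 (matching 'ad' starting at position 2)
LZ77 triple: (2, 2, 'c')


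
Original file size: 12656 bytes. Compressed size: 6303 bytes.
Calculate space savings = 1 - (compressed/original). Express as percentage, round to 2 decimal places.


ratio = compressed/original = 6303/12656 = 0.498025
savings = 1 - ratio = 1 - 0.498025 = 0.501975
as a percentage: 0.501975 * 100 = 50.2%

Space savings = 1 - 6303/12656 = 50.2%


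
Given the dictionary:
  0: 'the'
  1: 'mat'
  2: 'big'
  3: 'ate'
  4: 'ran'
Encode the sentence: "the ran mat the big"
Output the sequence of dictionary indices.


Look up each word in the dictionary:
  'the' -> 0
  'ran' -> 4
  'mat' -> 1
  'the' -> 0
  'big' -> 2

Encoded: [0, 4, 1, 0, 2]


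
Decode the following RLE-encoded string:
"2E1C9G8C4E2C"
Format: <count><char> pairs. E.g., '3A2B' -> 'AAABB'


Expanding each <count><char> pair:
  2E -> 'EE'
  1C -> 'C'
  9G -> 'GGGGGGGGG'
  8C -> 'CCCCCCCC'
  4E -> 'EEEE'
  2C -> 'CC'

Decoded = EECGGGGGGGGGCCCCCCCCEEEECC


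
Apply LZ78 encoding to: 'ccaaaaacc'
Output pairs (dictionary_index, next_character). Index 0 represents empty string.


LZ78 encoding steps:
Dictionary: {0: ''}
Step 1: w='' (idx 0), next='c' -> output (0, 'c'), add 'c' as idx 1
Step 2: w='c' (idx 1), next='a' -> output (1, 'a'), add 'ca' as idx 2
Step 3: w='' (idx 0), next='a' -> output (0, 'a'), add 'a' as idx 3
Step 4: w='a' (idx 3), next='a' -> output (3, 'a'), add 'aa' as idx 4
Step 5: w='a' (idx 3), next='c' -> output (3, 'c'), add 'ac' as idx 5
Step 6: w='c' (idx 1), end of input -> output (1, '')


Encoded: [(0, 'c'), (1, 'a'), (0, 'a'), (3, 'a'), (3, 'c'), (1, '')]


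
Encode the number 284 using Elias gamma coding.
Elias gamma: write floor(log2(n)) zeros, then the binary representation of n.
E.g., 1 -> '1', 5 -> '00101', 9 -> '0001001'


num_bits = floor(log2(284)) + 1 = 9
leading_zeros = num_bits - 1 = 8
binary(284) = 100011100

Elias gamma(284) = '00000000' + '100011100' = 00000000100011100 (17 bits)


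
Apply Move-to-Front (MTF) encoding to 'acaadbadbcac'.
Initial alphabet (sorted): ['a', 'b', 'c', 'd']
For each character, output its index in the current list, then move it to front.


MTF encoding:
'a': index 0 in ['a', 'b', 'c', 'd'] -> ['a', 'b', 'c', 'd']
'c': index 2 in ['a', 'b', 'c', 'd'] -> ['c', 'a', 'b', 'd']
'a': index 1 in ['c', 'a', 'b', 'd'] -> ['a', 'c', 'b', 'd']
'a': index 0 in ['a', 'c', 'b', 'd'] -> ['a', 'c', 'b', 'd']
'd': index 3 in ['a', 'c', 'b', 'd'] -> ['d', 'a', 'c', 'b']
'b': index 3 in ['d', 'a', 'c', 'b'] -> ['b', 'd', 'a', 'c']
'a': index 2 in ['b', 'd', 'a', 'c'] -> ['a', 'b', 'd', 'c']
'd': index 2 in ['a', 'b', 'd', 'c'] -> ['d', 'a', 'b', 'c']
'b': index 2 in ['d', 'a', 'b', 'c'] -> ['b', 'd', 'a', 'c']
'c': index 3 in ['b', 'd', 'a', 'c'] -> ['c', 'b', 'd', 'a']
'a': index 3 in ['c', 'b', 'd', 'a'] -> ['a', 'c', 'b', 'd']
'c': index 1 in ['a', 'c', 'b', 'd'] -> ['c', 'a', 'b', 'd']


Output: [0, 2, 1, 0, 3, 3, 2, 2, 2, 3, 3, 1]


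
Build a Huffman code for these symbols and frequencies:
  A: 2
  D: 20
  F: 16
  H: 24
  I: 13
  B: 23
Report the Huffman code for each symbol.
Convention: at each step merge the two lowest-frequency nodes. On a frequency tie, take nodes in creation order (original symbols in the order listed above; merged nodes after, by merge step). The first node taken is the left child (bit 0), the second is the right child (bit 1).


Huffman tree construction:
Step 1: Merge A(2) + I(13) = 15
Step 2: Merge (A+I)(15) + F(16) = 31
Step 3: Merge D(20) + B(23) = 43
Step 4: Merge H(24) + ((A+I)+F)(31) = 55
Step 5: Merge (D+B)(43) + (H+((A+I)+F))(55) = 98
Read each symbol's code off the tree from the root (left child = 0, right child = 1).

Codes:
  A: 1100 (length 4)
  D: 00 (length 2)
  F: 111 (length 3)
  H: 10 (length 2)
  I: 1101 (length 4)
  B: 01 (length 2)
Average code length: 242/98 = 2.4694 bits/symbol


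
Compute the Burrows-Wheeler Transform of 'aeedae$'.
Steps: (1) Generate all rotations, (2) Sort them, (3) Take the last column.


Rotations (sorted):
  0: $aeedae -> last char: e
  1: ae$aeed -> last char: d
  2: aeedae$ -> last char: $
  3: dae$aee -> last char: e
  4: e$aeeda -> last char: a
  5: edae$ae -> last char: e
  6: eedae$a -> last char: a


BWT = ed$eaea


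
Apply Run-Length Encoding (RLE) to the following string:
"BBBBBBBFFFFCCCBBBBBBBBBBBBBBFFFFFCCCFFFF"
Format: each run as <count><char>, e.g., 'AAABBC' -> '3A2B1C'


Scanning runs left to right:
  i=0: run of 'B' x 7 -> '7B'
  i=7: run of 'F' x 4 -> '4F'
  i=11: run of 'C' x 3 -> '3C'
  i=14: run of 'B' x 14 -> '14B'
  i=28: run of 'F' x 5 -> '5F'
  i=33: run of 'C' x 3 -> '3C'
  i=36: run of 'F' x 4 -> '4F'

RLE = 7B4F3C14B5F3C4F


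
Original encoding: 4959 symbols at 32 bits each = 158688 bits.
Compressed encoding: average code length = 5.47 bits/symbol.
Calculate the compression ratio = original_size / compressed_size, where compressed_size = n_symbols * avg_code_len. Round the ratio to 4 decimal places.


original_size = n_symbols * orig_bits = 4959 * 32 = 158688 bits
compressed_size = n_symbols * avg_code_len = 4959 * 5.47 = 27125.73 bits
ratio = original_size / compressed_size = 158688 / 27125.73 = 5.8501

Compression ratio = 5.8501


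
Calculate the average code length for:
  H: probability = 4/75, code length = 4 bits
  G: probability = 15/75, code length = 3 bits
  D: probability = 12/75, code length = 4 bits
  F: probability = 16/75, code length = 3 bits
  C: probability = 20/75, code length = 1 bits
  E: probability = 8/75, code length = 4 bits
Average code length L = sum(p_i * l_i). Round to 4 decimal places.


Weighted contributions p_i * l_i:
  H: (4/75) * 4 = 16/75
  G: (15/75) * 3 = 45/75
  D: (12/75) * 4 = 48/75
  F: (16/75) * 3 = 48/75
  C: (20/75) * 1 = 20/75
  E: (8/75) * 4 = 32/75
Sum = (16 + 45 + 48 + 48 + 20 + 32)/75 = 209/75

L = 209/75 = 2.7867 bits/symbol


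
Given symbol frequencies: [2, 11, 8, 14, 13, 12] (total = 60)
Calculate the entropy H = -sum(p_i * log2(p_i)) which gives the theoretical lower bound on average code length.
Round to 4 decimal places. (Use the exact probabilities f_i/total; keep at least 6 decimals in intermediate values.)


Per-symbol terms -p_i * log2(p_i) with p_i = f_i/60:
  p = 2/60 = 0.033333: log2(p) = -4.906891, -p*log2(p) = 0.163563
  p = 11/60 = 0.183333: log2(p) = -2.447459, -p*log2(p) = 0.448701
  p = 8/60 = 0.133333: log2(p) = -2.906891, -p*log2(p) = 0.387585
  p = 14/60 = 0.233333: log2(p) = -2.099536, -p*log2(p) = 0.489892
  p = 13/60 = 0.216667: log2(p) = -2.206451, -p*log2(p) = 0.478064
  p = 12/60 = 0.200000: log2(p) = -2.321928, -p*log2(p) = 0.464386
H = 0.163563 + 0.448701 + 0.387585 + 0.489892 + 0.478064 + 0.464386 = 2.432191

H = 2.4322 bits/symbol


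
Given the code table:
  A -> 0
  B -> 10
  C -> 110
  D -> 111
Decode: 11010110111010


Decoding:
110 -> C
10 -> B
110 -> C
111 -> D
0 -> A
10 -> B


Result: CBCDAB


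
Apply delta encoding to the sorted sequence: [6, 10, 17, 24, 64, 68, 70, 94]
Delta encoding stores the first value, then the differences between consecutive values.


First value: 6
Deltas:
  10 - 6 = 4
  17 - 10 = 7
  24 - 17 = 7
  64 - 24 = 40
  68 - 64 = 4
  70 - 68 = 2
  94 - 70 = 24


Delta encoded: [6, 4, 7, 7, 40, 4, 2, 24]


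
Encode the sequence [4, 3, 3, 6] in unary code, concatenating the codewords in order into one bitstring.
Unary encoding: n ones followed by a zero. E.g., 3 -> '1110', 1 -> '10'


Encode each number as n ones followed by a terminating 0:
  4 -> 11110 (5 bits)
  3 -> 1110 (4 bits)
  3 -> 1110 (4 bits)
  6 -> 1111110 (7 bits)
Total length = 5 + 4 + 4 + 7 = 20 bits.

Unary([4, 3, 3, 6]) = 11110111011101111110 (20 bits)


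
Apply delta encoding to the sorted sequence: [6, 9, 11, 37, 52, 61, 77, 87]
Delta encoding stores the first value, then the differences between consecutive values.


First value: 6
Deltas:
  9 - 6 = 3
  11 - 9 = 2
  37 - 11 = 26
  52 - 37 = 15
  61 - 52 = 9
  77 - 61 = 16
  87 - 77 = 10


Delta encoded: [6, 3, 2, 26, 15, 9, 16, 10]


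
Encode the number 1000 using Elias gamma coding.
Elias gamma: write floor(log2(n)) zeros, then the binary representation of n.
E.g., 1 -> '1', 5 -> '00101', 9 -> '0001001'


num_bits = floor(log2(1000)) + 1 = 10
leading_zeros = num_bits - 1 = 9
binary(1000) = 1111101000

Elias gamma(1000) = '000000000' + '1111101000' = 0000000001111101000 (19 bits)


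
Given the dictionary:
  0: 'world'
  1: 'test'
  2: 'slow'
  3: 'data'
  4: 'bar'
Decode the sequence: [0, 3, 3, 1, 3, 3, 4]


Look up each index in the dictionary:
  0 -> 'world'
  3 -> 'data'
  3 -> 'data'
  1 -> 'test'
  3 -> 'data'
  3 -> 'data'
  4 -> 'bar'

Decoded: "world data data test data data bar"


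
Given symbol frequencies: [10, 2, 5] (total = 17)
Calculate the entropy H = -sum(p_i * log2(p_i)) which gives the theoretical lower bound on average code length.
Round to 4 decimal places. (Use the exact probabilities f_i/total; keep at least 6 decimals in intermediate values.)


Per-symbol terms -p_i * log2(p_i) with p_i = f_i/17:
  p = 10/17 = 0.588235: log2(p) = -0.765535, -p*log2(p) = 0.450315
  p = 2/17 = 0.117647: log2(p) = -3.087463, -p*log2(p) = 0.363231
  p = 5/17 = 0.294118: log2(p) = -1.765535, -p*log2(p) = 0.519275
H = 0.450315 + 0.363231 + 0.519275 = 1.332821

H = 1.3328 bits/symbol


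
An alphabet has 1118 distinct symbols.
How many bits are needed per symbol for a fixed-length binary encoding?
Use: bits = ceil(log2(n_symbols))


log2(1118) = 10.1267
Bracket: 2^10 = 1024 < 1118 <= 2^11 = 2048
So ceil(log2(1118)) = 11

bits = ceil(log2(1118)) = ceil(10.1267) = 11 bits


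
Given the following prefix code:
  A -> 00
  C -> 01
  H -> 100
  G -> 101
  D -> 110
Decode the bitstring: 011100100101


Decoding step by step:
Bits 01 -> C
Bits 110 -> D
Bits 01 -> C
Bits 00 -> A
Bits 101 -> G


Decoded message: CDCAG


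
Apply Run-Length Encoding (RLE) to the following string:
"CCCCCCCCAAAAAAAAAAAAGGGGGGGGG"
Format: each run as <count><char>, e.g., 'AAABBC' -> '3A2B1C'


Scanning runs left to right:
  i=0: run of 'C' x 8 -> '8C'
  i=8: run of 'A' x 12 -> '12A'
  i=20: run of 'G' x 9 -> '9G'

RLE = 8C12A9G


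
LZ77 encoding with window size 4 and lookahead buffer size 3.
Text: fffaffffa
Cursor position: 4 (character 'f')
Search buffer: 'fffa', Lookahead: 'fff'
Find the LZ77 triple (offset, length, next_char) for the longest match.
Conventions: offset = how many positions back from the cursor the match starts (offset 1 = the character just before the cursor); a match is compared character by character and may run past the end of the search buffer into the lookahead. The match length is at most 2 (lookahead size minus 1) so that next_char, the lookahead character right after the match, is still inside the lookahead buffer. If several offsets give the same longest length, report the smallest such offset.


Try each offset into the search buffer:
  offset=1 (pos 3, char 'a'): match length 0
  offset=2 (pos 2, char 'f'): match length 1
  offset=3 (pos 1, char 'f'): match length 2
  offset=4 (pos 0, char 'f'): match length 2
Longest match has length 2, found at offsets 3, 4; take the smallest, offset 3.
next_char = character at position 4 + 2 = 6 -> 'f'

Best match: offset=3, length=2 (matching 'ff' starting at position 1)
LZ77 triple: (3, 2, 'f')


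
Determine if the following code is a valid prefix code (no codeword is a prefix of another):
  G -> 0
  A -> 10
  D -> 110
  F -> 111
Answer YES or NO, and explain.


Checking each pair (does one codeword prefix another?):
  G='0' vs A='10': no prefix
  G='0' vs D='110': no prefix
  G='0' vs F='111': no prefix
  A='10' vs G='0': no prefix
  A='10' vs D='110': no prefix
  A='10' vs F='111': no prefix
  D='110' vs G='0': no prefix
  D='110' vs A='10': no prefix
  D='110' vs F='111': no prefix
  F='111' vs G='0': no prefix
  F='111' vs A='10': no prefix
  F='111' vs D='110': no prefix
No violation found over all pairs.

YES -- this is a valid prefix code. No codeword is a prefix of any other codeword.


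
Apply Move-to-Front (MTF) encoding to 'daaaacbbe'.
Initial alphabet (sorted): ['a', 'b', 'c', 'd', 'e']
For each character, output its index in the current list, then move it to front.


MTF encoding:
'd': index 3 in ['a', 'b', 'c', 'd', 'e'] -> ['d', 'a', 'b', 'c', 'e']
'a': index 1 in ['d', 'a', 'b', 'c', 'e'] -> ['a', 'd', 'b', 'c', 'e']
'a': index 0 in ['a', 'd', 'b', 'c', 'e'] -> ['a', 'd', 'b', 'c', 'e']
'a': index 0 in ['a', 'd', 'b', 'c', 'e'] -> ['a', 'd', 'b', 'c', 'e']
'a': index 0 in ['a', 'd', 'b', 'c', 'e'] -> ['a', 'd', 'b', 'c', 'e']
'c': index 3 in ['a', 'd', 'b', 'c', 'e'] -> ['c', 'a', 'd', 'b', 'e']
'b': index 3 in ['c', 'a', 'd', 'b', 'e'] -> ['b', 'c', 'a', 'd', 'e']
'b': index 0 in ['b', 'c', 'a', 'd', 'e'] -> ['b', 'c', 'a', 'd', 'e']
'e': index 4 in ['b', 'c', 'a', 'd', 'e'] -> ['e', 'b', 'c', 'a', 'd']


Output: [3, 1, 0, 0, 0, 3, 3, 0, 4]


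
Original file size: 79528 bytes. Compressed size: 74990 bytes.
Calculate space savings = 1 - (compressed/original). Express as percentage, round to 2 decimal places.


ratio = compressed/original = 74990/79528 = 0.942938
savings = 1 - ratio = 1 - 0.942938 = 0.057062
as a percentage: 0.057062 * 100 = 5.71%

Space savings = 1 - 74990/79528 = 5.71%


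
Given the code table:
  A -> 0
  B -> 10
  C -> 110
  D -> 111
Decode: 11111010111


Decoding:
111 -> D
110 -> C
10 -> B
111 -> D


Result: DCBD


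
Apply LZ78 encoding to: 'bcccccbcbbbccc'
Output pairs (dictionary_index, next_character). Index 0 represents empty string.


LZ78 encoding steps:
Dictionary: {0: ''}
Step 1: w='' (idx 0), next='b' -> output (0, 'b'), add 'b' as idx 1
Step 2: w='' (idx 0), next='c' -> output (0, 'c'), add 'c' as idx 2
Step 3: w='c' (idx 2), next='c' -> output (2, 'c'), add 'cc' as idx 3
Step 4: w='cc' (idx 3), next='b' -> output (3, 'b'), add 'ccb' as idx 4
Step 5: w='c' (idx 2), next='b' -> output (2, 'b'), add 'cb' as idx 5
Step 6: w='b' (idx 1), next='b' -> output (1, 'b'), add 'bb' as idx 6
Step 7: w='cc' (idx 3), next='c' -> output (3, 'c'), add 'ccc' as idx 7


Encoded: [(0, 'b'), (0, 'c'), (2, 'c'), (3, 'b'), (2, 'b'), (1, 'b'), (3, 'c')]


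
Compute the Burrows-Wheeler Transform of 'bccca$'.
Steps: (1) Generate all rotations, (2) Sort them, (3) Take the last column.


Rotations (sorted):
  0: $bccca -> last char: a
  1: a$bccc -> last char: c
  2: bccca$ -> last char: $
  3: ca$bcc -> last char: c
  4: cca$bc -> last char: c
  5: ccca$b -> last char: b


BWT = ac$ccb


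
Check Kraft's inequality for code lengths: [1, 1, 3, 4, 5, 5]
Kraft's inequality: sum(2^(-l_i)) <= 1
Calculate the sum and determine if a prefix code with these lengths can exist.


Sum = 2^(-1) + 2^(-1) + 2^(-3) + 2^(-4) + 2^(-5) + 2^(-5)
    = 0.5 + 0.5 + 0.125 + 0.0625 + 0.03125 + 0.03125
    = 40/32 = 1.25
Since 1.25 > 1, Kraft's inequality is NOT satisfied.
A prefix code with these lengths CANNOT exist.

Kraft sum = 1.25. Not satisfied.


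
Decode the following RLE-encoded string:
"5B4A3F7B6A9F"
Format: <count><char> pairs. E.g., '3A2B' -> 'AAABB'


Expanding each <count><char> pair:
  5B -> 'BBBBB'
  4A -> 'AAAA'
  3F -> 'FFF'
  7B -> 'BBBBBBB'
  6A -> 'AAAAAA'
  9F -> 'FFFFFFFFF'

Decoded = BBBBBAAAAFFFBBBBBBBAAAAAAFFFFFFFFF


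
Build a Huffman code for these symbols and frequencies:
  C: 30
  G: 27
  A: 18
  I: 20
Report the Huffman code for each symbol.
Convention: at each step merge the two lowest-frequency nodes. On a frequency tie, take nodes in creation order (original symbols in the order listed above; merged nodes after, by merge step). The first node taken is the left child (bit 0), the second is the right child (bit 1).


Huffman tree construction:
Step 1: Merge A(18) + I(20) = 38
Step 2: Merge G(27) + C(30) = 57
Step 3: Merge (A+I)(38) + (G+C)(57) = 95
Read each symbol's code off the tree from the root (left child = 0, right child = 1).

Codes:
  C: 11 (length 2)
  G: 10 (length 2)
  A: 00 (length 2)
  I: 01 (length 2)
Average code length: 190/95 = 2.0000 bits/symbol


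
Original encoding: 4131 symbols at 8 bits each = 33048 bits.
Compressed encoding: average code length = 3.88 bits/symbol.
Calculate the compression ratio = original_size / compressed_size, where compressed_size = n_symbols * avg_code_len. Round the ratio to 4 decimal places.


original_size = n_symbols * orig_bits = 4131 * 8 = 33048 bits
compressed_size = n_symbols * avg_code_len = 4131 * 3.88 = 16028.28 bits
ratio = original_size / compressed_size = 33048 / 16028.28 = 2.0619

Compression ratio = 2.0619


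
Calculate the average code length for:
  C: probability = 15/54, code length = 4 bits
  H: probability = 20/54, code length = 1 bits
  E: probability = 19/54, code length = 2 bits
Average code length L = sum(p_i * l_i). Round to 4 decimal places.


Weighted contributions p_i * l_i:
  C: (15/54) * 4 = 60/54
  H: (20/54) * 1 = 20/54
  E: (19/54) * 2 = 38/54
Sum = (60 + 20 + 38)/54 = 118/54

L = 118/54 = 2.1852 bits/symbol


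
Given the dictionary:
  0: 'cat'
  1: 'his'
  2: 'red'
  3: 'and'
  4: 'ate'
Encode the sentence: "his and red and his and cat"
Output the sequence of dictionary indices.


Look up each word in the dictionary:
  'his' -> 1
  'and' -> 3
  'red' -> 2
  'and' -> 3
  'his' -> 1
  'and' -> 3
  'cat' -> 0

Encoded: [1, 3, 2, 3, 1, 3, 0]


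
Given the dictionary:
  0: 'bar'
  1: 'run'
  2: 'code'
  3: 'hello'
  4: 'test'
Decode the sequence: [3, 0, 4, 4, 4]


Look up each index in the dictionary:
  3 -> 'hello'
  0 -> 'bar'
  4 -> 'test'
  4 -> 'test'
  4 -> 'test'

Decoded: "hello bar test test test"
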